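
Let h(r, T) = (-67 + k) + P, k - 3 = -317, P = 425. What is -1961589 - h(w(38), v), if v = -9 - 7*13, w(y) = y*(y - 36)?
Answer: -1961633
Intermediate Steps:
k = -314 (k = 3 - 317 = -314)
w(y) = y*(-36 + y)
v = -100 (v = -9 - 91 = -100)
h(r, T) = 44 (h(r, T) = (-67 - 314) + 425 = -381 + 425 = 44)
-1961589 - h(w(38), v) = -1961589 - 1*44 = -1961589 - 44 = -1961633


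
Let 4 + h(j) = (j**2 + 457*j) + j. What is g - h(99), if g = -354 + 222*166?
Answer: -18641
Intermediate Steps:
h(j) = -4 + j**2 + 458*j (h(j) = -4 + ((j**2 + 457*j) + j) = -4 + (j**2 + 458*j) = -4 + j**2 + 458*j)
g = 36498 (g = -354 + 36852 = 36498)
g - h(99) = 36498 - (-4 + 99**2 + 458*99) = 36498 - (-4 + 9801 + 45342) = 36498 - 1*55139 = 36498 - 55139 = -18641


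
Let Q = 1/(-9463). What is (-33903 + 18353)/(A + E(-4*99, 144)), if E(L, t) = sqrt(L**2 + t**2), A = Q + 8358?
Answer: -11638323771836450/6239605900600321 + 50129176966200*sqrt(137)/6239605900600321 ≈ -1.7712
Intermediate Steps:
Q = -1/9463 ≈ -0.00010567
A = 79091753/9463 (A = -1/9463 + 8358 = 79091753/9463 ≈ 8358.0)
(-33903 + 18353)/(A + E(-4*99, 144)) = (-33903 + 18353)/(79091753/9463 + sqrt((-4*99)**2 + 144**2)) = -15550/(79091753/9463 + sqrt((-396)**2 + 20736)) = -15550/(79091753/9463 + sqrt(156816 + 20736)) = -15550/(79091753/9463 + sqrt(177552)) = -15550/(79091753/9463 + 36*sqrt(137))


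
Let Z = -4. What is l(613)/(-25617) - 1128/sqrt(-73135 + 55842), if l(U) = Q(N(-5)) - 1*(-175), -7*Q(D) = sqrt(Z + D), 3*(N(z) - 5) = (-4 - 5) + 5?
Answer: -175/25617 + I*sqrt(3)/537957 + 1128*I*sqrt(17293)/17293 ≈ -0.0068314 + 8.5778*I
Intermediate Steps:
N(z) = 11/3 (N(z) = 5 + ((-4 - 5) + 5)/3 = 5 + (-9 + 5)/3 = 5 + (1/3)*(-4) = 5 - 4/3 = 11/3)
Q(D) = -sqrt(-4 + D)/7
l(U) = 175 - I*sqrt(3)/21 (l(U) = -sqrt(-4 + 11/3)/7 - 1*(-175) = -I*sqrt(3)/21 + 175 = 175 - I*sqrt(3)/21)
l(613)/(-25617) - 1128/sqrt(-73135 + 55842) = (175 - I*sqrt(3)/21)/(-25617) - 1128/sqrt(-73135 + 55842) = (175 - I*sqrt(3)/21)*(-1/25617) - 1128*(-I*sqrt(17293)/17293) = (-175/25617 + I*sqrt(3)/537957) - 1128*(-I*sqrt(17293)/17293) = (-175/25617 + I*sqrt(3)/537957) - (-1128)*I*sqrt(17293)/17293 = (-175/25617 + I*sqrt(3)/537957) + 1128*I*sqrt(17293)/17293 = -175/25617 + I*sqrt(3)/537957 + 1128*I*sqrt(17293)/17293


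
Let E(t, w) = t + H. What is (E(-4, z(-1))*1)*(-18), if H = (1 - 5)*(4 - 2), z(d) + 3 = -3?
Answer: 216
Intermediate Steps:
z(d) = -6 (z(d) = -3 - 3 = -6)
H = -8 (H = -4*2 = -8)
E(t, w) = -8 + t (E(t, w) = t - 8 = -8 + t)
(E(-4, z(-1))*1)*(-18) = ((-8 - 4)*1)*(-18) = -12*1*(-18) = -12*(-18) = 216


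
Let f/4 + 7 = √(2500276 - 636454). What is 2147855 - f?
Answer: 2147883 - 4*√1863822 ≈ 2.1424e+6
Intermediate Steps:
f = -28 + 4*√1863822 (f = -28 + 4*√(2500276 - 636454) = -28 + 4*√1863822 ≈ 5432.9)
2147855 - f = 2147855 - (-28 + 4*√1863822) = 2147855 + (28 - 4*√1863822) = 2147883 - 4*√1863822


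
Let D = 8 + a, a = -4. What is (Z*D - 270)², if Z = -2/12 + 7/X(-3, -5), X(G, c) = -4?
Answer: 693889/9 ≈ 77099.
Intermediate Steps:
Z = -23/12 (Z = -2/12 + 7/(-4) = -2*1/12 + 7*(-¼) = -⅙ - 7/4 = -23/12 ≈ -1.9167)
D = 4 (D = 8 - 4 = 4)
(Z*D - 270)² = (-23/12*4 - 270)² = (-23/3 - 270)² = (-833/3)² = 693889/9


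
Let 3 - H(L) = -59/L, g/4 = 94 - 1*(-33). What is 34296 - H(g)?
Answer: 17420785/508 ≈ 34293.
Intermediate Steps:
g = 508 (g = 4*(94 - 1*(-33)) = 4*(94 + 33) = 4*127 = 508)
H(L) = 3 + 59/L (H(L) = 3 - (-59)/L = 3 + 59/L)
34296 - H(g) = 34296 - (3 + 59/508) = 34296 - 1*1583/508 = 34296 - 1583/508 = 17420785/508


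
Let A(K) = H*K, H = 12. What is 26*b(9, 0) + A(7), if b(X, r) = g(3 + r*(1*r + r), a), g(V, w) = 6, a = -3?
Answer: 240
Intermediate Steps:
b(X, r) = 6
A(K) = 12*K
26*b(9, 0) + A(7) = 26*6 + 12*7 = 156 + 84 = 240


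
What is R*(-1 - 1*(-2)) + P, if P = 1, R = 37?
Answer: 38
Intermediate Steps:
R*(-1 - 1*(-2)) + P = 37*(-1 - 1*(-2)) + 1 = 37*(-1 + 2) + 1 = 37*1 + 1 = 37 + 1 = 38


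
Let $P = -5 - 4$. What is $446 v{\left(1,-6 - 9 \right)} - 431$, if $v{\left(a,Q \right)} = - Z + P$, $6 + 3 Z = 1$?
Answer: $- \frac{11105}{3} \approx -3701.7$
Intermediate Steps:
$Z = - \frac{5}{3}$ ($Z = -2 + \frac{1}{3} \cdot 1 = -2 + \frac{1}{3} = - \frac{5}{3} \approx -1.6667$)
$P = -9$ ($P = -5 - 4 = -9$)
$v{\left(a,Q \right)} = - \frac{22}{3}$ ($v{\left(a,Q \right)} = \left(-1\right) \left(- \frac{5}{3}\right) - 9 = \frac{5}{3} - 9 = - \frac{22}{3}$)
$446 v{\left(1,-6 - 9 \right)} - 431 = 446 \left(- \frac{22}{3}\right) - 431 = - \frac{9812}{3} - 431 = - \frac{11105}{3}$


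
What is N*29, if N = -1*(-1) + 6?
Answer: 203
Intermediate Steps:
N = 7 (N = 1 + 6 = 7)
N*29 = 7*29 = 203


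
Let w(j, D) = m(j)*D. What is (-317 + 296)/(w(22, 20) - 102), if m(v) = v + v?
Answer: -21/778 ≈ -0.026992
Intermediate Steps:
m(v) = 2*v
w(j, D) = 2*D*j (w(j, D) = (2*j)*D = 2*D*j)
(-317 + 296)/(w(22, 20) - 102) = (-317 + 296)/(2*20*22 - 102) = -21/(880 - 102) = -21/778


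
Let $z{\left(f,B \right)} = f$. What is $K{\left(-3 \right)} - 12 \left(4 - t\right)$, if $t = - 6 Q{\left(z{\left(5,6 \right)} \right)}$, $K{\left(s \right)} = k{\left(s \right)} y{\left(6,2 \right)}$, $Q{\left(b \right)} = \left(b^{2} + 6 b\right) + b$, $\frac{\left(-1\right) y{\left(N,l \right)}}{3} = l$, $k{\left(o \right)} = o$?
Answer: $-4350$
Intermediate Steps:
$y{\left(N,l \right)} = - 3 l$
$Q{\left(b \right)} = b^{2} + 7 b$
$K{\left(s \right)} = - 6 s$ ($K{\left(s \right)} = s \left(\left(-3\right) 2\right) = s \left(-6\right) = - 6 s$)
$t = -360$ ($t = - 6 \cdot 5 \left(7 + 5\right) = - 6 \cdot 5 \cdot 12 = \left(-6\right) 60 = -360$)
$K{\left(-3 \right)} - 12 \left(4 - t\right) = \left(-6\right) \left(-3\right) - 12 \left(4 - -360\right) = 18 - 12 \left(4 + 360\right) = 18 - 4368 = -4350$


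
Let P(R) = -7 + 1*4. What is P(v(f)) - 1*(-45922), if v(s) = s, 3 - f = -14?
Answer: 45919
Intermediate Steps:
f = 17 (f = 3 - 1*(-14) = 3 + 14 = 17)
P(R) = -3 (P(R) = -7 + 4 = -3)
P(v(f)) - 1*(-45922) = -3 - 1*(-45922) = -3 + 45922 = 45919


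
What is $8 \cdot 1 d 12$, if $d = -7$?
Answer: $-672$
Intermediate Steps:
$8 \cdot 1 d 12 = 8 \cdot 1 \left(-7\right) 12 = 8 \left(-7\right) 12 = \left(-56\right) 12 = -672$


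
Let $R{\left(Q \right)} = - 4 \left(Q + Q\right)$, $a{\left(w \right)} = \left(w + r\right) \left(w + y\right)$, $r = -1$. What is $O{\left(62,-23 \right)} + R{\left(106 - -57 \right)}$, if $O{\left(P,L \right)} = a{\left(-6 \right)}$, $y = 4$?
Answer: $-1290$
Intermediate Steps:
$a{\left(w \right)} = \left(-1 + w\right) \left(4 + w\right)$ ($a{\left(w \right)} = \left(w - 1\right) \left(w + 4\right) = \left(-1 + w\right) \left(4 + w\right)$)
$O{\left(P,L \right)} = 14$ ($O{\left(P,L \right)} = -4 + \left(-6\right)^{2} + 3 \left(-6\right) = -4 + 36 - 18 = 14$)
$R{\left(Q \right)} = - 8 Q$ ($R{\left(Q \right)} = - 4 \cdot 2 Q = - 8 Q$)
$O{\left(62,-23 \right)} + R{\left(106 - -57 \right)} = 14 - 8 \left(106 - -57\right) = 14 - 8 \left(106 + 57\right) = 14 - 1304 = -1290$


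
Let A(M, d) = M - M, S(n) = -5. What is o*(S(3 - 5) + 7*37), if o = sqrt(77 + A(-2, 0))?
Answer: 254*sqrt(77) ≈ 2228.8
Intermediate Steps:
A(M, d) = 0
o = sqrt(77) (o = sqrt(77 + 0) = sqrt(77) ≈ 8.7750)
o*(S(3 - 5) + 7*37) = sqrt(77)*(-5 + 7*37) = sqrt(77)*(-5 + 259) = sqrt(77)*254 = 254*sqrt(77)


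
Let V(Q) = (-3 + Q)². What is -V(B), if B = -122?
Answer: -15625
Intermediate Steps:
-V(B) = -(-3 - 122)² = -1*(-125)² = -1*15625 = -15625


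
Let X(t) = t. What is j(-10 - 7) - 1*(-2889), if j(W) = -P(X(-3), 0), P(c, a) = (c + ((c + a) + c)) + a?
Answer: 2898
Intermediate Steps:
P(c, a) = 2*a + 3*c (P(c, a) = (c + ((a + c) + c)) + a = (c + (a + 2*c)) + a = (a + 3*c) + a = 2*a + 3*c)
j(W) = 9 (j(W) = -(2*0 + 3*(-3)) = -(0 - 9) = -1*(-9) = 9)
j(-10 - 7) - 1*(-2889) = 9 - 1*(-2889) = 9 + 2889 = 2898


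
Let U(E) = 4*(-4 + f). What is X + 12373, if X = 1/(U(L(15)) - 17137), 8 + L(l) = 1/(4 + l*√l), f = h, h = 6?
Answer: 211937116/17129 ≈ 12373.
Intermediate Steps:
f = 6
L(l) = -8 + 1/(4 + l^(3/2)) (L(l) = -8 + 1/(4 + l*√l) = -8 + 1/(4 + l^(3/2)))
U(E) = 8 (U(E) = 4*(-4 + 6) = 4*2 = 8)
X = -1/17129 (X = 1/(8 - 17137) = 1/(-17129) = -1/17129 ≈ -5.8381e-5)
X + 12373 = -1/17129 + 12373 = 211937116/17129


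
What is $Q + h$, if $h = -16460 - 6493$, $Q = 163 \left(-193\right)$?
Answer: $-54412$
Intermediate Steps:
$Q = -31459$
$h = -22953$
$Q + h = -31459 - 22953 = -54412$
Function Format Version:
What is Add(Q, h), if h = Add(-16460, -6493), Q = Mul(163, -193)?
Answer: -54412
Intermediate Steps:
Q = -31459
h = -22953
Add(Q, h) = Add(-31459, -22953) = -54412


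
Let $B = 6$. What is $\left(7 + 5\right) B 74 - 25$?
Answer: $5303$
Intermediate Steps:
$\left(7 + 5\right) B 74 - 25 = \left(7 + 5\right) 6 \cdot 74 - 25 = 12 \cdot 6 \cdot 74 - 25 = 72 \cdot 74 - 25 = 5328 - 25 = 5303$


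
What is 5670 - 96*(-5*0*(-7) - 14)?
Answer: 7014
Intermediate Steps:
5670 - 96*(-5*0*(-7) - 14) = 5670 - 96*(0*(-7) - 14) = 5670 - 96*(0 - 14) = 5670 - 96*(-14) = 5670 - 1*(-1344) = 5670 + 1344 = 7014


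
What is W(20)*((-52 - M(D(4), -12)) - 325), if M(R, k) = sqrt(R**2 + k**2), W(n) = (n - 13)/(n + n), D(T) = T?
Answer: -2639/40 - 7*sqrt(10)/10 ≈ -68.189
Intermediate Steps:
W(n) = (-13 + n)/(2*n) (W(n) = (-13 + n)/((2*n)) = (-13 + n)*(1/(2*n)) = (-13 + n)/(2*n))
W(20)*((-52 - M(D(4), -12)) - 325) = ((1/2)*(-13 + 20)/20)*((-52 - sqrt(4**2 + (-12)**2)) - 325) = ((1/2)*(1/20)*7)*((-52 - sqrt(16 + 144)) - 325) = 7*((-52 - sqrt(160)) - 325)/40 = 7*((-52 - 4*sqrt(10)) - 325)/40 = 7*(-377 - 4*sqrt(10))/40 = -2639/40 - 7*sqrt(10)/10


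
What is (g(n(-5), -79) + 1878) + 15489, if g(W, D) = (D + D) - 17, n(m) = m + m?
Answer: 17192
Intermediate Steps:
n(m) = 2*m
g(W, D) = -17 + 2*D (g(W, D) = 2*D - 17 = -17 + 2*D)
(g(n(-5), -79) + 1878) + 15489 = ((-17 + 2*(-79)) + 1878) + 15489 = ((-17 - 158) + 1878) + 15489 = (-175 + 1878) + 15489 = 1703 + 15489 = 17192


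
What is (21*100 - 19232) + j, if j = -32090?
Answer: -49222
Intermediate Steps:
(21*100 - 19232) + j = (21*100 - 19232) - 32090 = (2100 - 19232) - 32090 = -17132 - 32090 = -49222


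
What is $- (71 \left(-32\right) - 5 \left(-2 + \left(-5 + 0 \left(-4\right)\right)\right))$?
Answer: $2237$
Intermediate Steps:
$- (71 \left(-32\right) - 5 \left(-2 + \left(-5 + 0 \left(-4\right)\right)\right)) = - (-2272 - 5 \left(-2 + \left(-5 + 0\right)\right)) = - (-2272 - 5 \left(-2 - 5\right)) = - (-2272 - -35) = - (-2272 + 35) = \left(-1\right) \left(-2237\right) = 2237$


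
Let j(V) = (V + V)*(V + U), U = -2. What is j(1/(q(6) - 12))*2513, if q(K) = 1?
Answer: 115598/121 ≈ 955.36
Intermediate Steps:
j(V) = 2*V*(-2 + V) (j(V) = (V + V)*(V - 2) = (2*V)*(-2 + V) = 2*V*(-2 + V))
j(1/(q(6) - 12))*2513 = (2*(-2 + 1/(1 - 12))/(1 - 12))*2513 = (2*(-2 + 1/(-11))/(-11))*2513 = (2*(-1/11)*(-2 - 1/11))*2513 = (2*(-1/11)*(-23/11))*2513 = (46/121)*2513 = 115598/121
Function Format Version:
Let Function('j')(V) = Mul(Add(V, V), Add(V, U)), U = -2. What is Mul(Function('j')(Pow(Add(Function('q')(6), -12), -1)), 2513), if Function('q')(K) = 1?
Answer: Rational(115598, 121) ≈ 955.36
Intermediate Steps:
Function('j')(V) = Mul(2, V, Add(-2, V)) (Function('j')(V) = Mul(Add(V, V), Add(V, -2)) = Mul(Mul(2, V), Add(-2, V)) = Mul(2, V, Add(-2, V)))
Mul(Function('j')(Pow(Add(Function('q')(6), -12), -1)), 2513) = Mul(Mul(2, Pow(Add(1, -12), -1), Add(-2, Pow(Add(1, -12), -1))), 2513) = Mul(Mul(2, Pow(-11, -1), Add(-2, Pow(-11, -1))), 2513) = Mul(Mul(2, Rational(-1, 11), Add(-2, Rational(-1, 11))), 2513) = Mul(Mul(2, Rational(-1, 11), Rational(-23, 11)), 2513) = Mul(Rational(46, 121), 2513) = Rational(115598, 121)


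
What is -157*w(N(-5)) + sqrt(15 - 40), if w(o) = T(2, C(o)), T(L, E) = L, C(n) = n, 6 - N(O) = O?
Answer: -314 + 5*I ≈ -314.0 + 5.0*I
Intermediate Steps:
N(O) = 6 - O
w(o) = 2
-157*w(N(-5)) + sqrt(15 - 40) = -157*2 + sqrt(15 - 40) = -314 + sqrt(-25) = -314 + 5*I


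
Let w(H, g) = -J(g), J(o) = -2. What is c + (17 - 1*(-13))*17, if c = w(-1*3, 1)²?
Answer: 514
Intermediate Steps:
w(H, g) = 2 (w(H, g) = -1*(-2) = 2)
c = 4 (c = 2² = 4)
c + (17 - 1*(-13))*17 = 4 + (17 - 1*(-13))*17 = 4 + (17 + 13)*17 = 4 + 30*17 = 4 + 510 = 514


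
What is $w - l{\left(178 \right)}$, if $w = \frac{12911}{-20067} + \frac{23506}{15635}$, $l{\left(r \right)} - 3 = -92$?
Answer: $\frac{28193362922}{313747545} \approx 89.86$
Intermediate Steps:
$l{\left(r \right)} = -89$ ($l{\left(r \right)} = 3 - 92 = -89$)
$w = \frac{269831417}{313747545}$ ($w = 12911 \left(- \frac{1}{20067}\right) + 23506 \cdot \frac{1}{15635} = - \frac{12911}{20067} + \frac{23506}{15635} = \frac{269831417}{313747545} \approx 0.86003$)
$w - l{\left(178 \right)} = \frac{269831417}{313747545} - -89 = \frac{269831417}{313747545} + 89 = \frac{28193362922}{313747545}$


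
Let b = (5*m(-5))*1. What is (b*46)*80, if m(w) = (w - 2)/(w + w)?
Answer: 12880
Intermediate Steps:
m(w) = (-2 + w)/(2*w) (m(w) = (-2 + w)/((2*w)) = (-2 + w)*(1/(2*w)) = (-2 + w)/(2*w))
b = 7/2 (b = (5*((½)*(-2 - 5)/(-5)))*1 = (5*((½)*(-⅕)*(-7)))*1 = (5*(7/10))*1 = (7/2)*1 = 7/2 ≈ 3.5000)
(b*46)*80 = ((7/2)*46)*80 = 161*80 = 12880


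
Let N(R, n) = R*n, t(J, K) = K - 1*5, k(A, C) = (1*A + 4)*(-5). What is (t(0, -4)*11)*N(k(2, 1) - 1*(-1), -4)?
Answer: -11484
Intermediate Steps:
k(A, C) = -20 - 5*A (k(A, C) = (A + 4)*(-5) = (4 + A)*(-5) = -20 - 5*A)
t(J, K) = -5 + K (t(J, K) = K - 5 = -5 + K)
(t(0, -4)*11)*N(k(2, 1) - 1*(-1), -4) = ((-5 - 4)*11)*(((-20 - 5*2) - 1*(-1))*(-4)) = (-9*11)*(((-20 - 10) + 1)*(-4)) = -99*(-30 + 1)*(-4) = -(-2871)*(-4) = -99*116 = -11484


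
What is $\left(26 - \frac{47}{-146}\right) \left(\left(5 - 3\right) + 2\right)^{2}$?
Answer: $\frac{30744}{73} \approx 421.15$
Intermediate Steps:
$\left(26 - \frac{47}{-146}\right) \left(\left(5 - 3\right) + 2\right)^{2} = \left(26 - - \frac{47}{146}\right) \left(2 + 2\right)^{2} = \left(26 + \frac{47}{146}\right) 4^{2} = \frac{3843}{146} \cdot 16 = \frac{30744}{73}$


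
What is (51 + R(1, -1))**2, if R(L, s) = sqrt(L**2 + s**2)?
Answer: (51 + sqrt(2))**2 ≈ 2747.3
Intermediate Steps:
(51 + R(1, -1))**2 = (51 + sqrt(1**2 + (-1)**2))**2 = (51 + sqrt(1 + 1))**2 = (51 + sqrt(2))**2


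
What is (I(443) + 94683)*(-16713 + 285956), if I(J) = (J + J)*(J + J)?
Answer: 236847412997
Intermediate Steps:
I(J) = 4*J**2 (I(J) = (2*J)*(2*J) = 4*J**2)
(I(443) + 94683)*(-16713 + 285956) = (4*443**2 + 94683)*(-16713 + 285956) = (4*196249 + 94683)*269243 = (784996 + 94683)*269243 = 879679*269243 = 236847412997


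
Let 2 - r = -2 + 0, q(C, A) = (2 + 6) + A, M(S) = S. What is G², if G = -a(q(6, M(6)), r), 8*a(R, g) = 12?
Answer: 9/4 ≈ 2.2500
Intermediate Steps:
q(C, A) = 8 + A
r = 4 (r = 2 - (-2 + 0) = 2 - 1*(-2) = 2 + 2 = 4)
a(R, g) = 3/2 (a(R, g) = (⅛)*12 = 3/2)
G = -3/2 (G = -1*3/2 = -3/2 ≈ -1.5000)
G² = (-3/2)² = 9/4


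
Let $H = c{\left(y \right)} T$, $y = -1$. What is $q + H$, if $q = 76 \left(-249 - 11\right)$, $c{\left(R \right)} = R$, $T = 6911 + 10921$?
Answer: $-37592$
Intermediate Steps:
$T = 17832$
$q = -19760$ ($q = 76 \left(-260\right) = -19760$)
$H = -17832$ ($H = \left(-1\right) 17832 = -17832$)
$q + H = -19760 - 17832 = -37592$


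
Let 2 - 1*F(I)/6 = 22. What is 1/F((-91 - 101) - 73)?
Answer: -1/120 ≈ -0.0083333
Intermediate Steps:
F(I) = -120 (F(I) = 12 - 6*22 = 12 - 132 = -120)
1/F((-91 - 101) - 73) = 1/(-120) = -1/120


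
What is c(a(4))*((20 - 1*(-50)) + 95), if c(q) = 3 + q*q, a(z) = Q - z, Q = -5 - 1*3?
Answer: 24255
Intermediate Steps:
Q = -8 (Q = -5 - 3 = -8)
a(z) = -8 - z
c(q) = 3 + q²
c(a(4))*((20 - 1*(-50)) + 95) = (3 + (-8 - 1*4)²)*((20 - 1*(-50)) + 95) = (3 + (-8 - 4)²)*((20 + 50) + 95) = (3 + (-12)²)*(70 + 95) = (3 + 144)*165 = 147*165 = 24255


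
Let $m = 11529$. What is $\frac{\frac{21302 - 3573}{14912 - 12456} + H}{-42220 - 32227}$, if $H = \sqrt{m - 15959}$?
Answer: $- \frac{17729}{182841832} - \frac{i \sqrt{4430}}{74447} \approx -9.6964 \cdot 10^{-5} - 0.00089404 i$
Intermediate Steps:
$H = i \sqrt{4430}$ ($H = \sqrt{11529 - 15959} = \sqrt{-4430} = i \sqrt{4430} \approx 66.558 i$)
$\frac{\frac{21302 - 3573}{14912 - 12456} + H}{-42220 - 32227} = \frac{\frac{21302 - 3573}{14912 - 12456} + i \sqrt{4430}}{-42220 - 32227} = \frac{\frac{17729}{2456} + i \sqrt{4430}}{-74447} = \left(17729 \cdot \frac{1}{2456} + i \sqrt{4430}\right) \left(- \frac{1}{74447}\right) = \left(\frac{17729}{2456} + i \sqrt{4430}\right) \left(- \frac{1}{74447}\right) = - \frac{17729}{182841832} - \frac{i \sqrt{4430}}{74447}$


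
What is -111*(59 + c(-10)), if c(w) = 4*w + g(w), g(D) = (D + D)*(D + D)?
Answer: -46509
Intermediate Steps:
g(D) = 4*D**2 (g(D) = (2*D)*(2*D) = 4*D**2)
c(w) = 4*w + 4*w**2
-111*(59 + c(-10)) = -111*(59 + 4*(-10)*(1 - 10)) = -111*(59 + 4*(-10)*(-9)) = -111*(59 + 360) = -111*419 = -46509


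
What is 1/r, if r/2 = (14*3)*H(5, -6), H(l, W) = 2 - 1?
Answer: 1/84 ≈ 0.011905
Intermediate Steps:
H(l, W) = 1
r = 84 (r = 2*((14*3)*1) = 2*(42*1) = 2*42 = 84)
1/r = 1/84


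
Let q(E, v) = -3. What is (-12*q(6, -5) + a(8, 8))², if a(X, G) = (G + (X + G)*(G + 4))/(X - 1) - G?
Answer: 156816/49 ≈ 3200.3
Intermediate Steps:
a(X, G) = -G + (G + (4 + G)*(G + X))/(-1 + X) (a(X, G) = (G + (G + X)*(4 + G))/(-1 + X) - G = (G + (4 + G)*(G + X))/(-1 + X) - G = -G + (G + (4 + G)*(G + X))/(-1 + X))
(-12*q(6, -5) + a(8, 8))² = (-12*(-3) + (8² + 4*8 + 6*8)/(-1 + 8))² = (-2*(-18) + (64 + 32 + 48)/7)² = (36 + (⅐)*144)² = (36 + 144/7)² = (396/7)² = 156816/49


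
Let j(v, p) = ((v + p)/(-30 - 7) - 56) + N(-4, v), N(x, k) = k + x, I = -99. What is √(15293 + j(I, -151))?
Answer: 4*√1295481/37 ≈ 123.05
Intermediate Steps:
j(v, p) = -60 - p/37 + 36*v/37 (j(v, p) = ((v + p)/(-30 - 7) - 56) + (v - 4) = ((p + v)/(-37) - 56) + (-4 + v) = ((p + v)*(-1/37) - 56) + (-4 + v) = ((-p/37 - v/37) - 56) + (-4 + v) = (-56 - p/37 - v/37) + (-4 + v) = -60 - p/37 + 36*v/37)
√(15293 + j(I, -151)) = √(15293 + (-60 - 1/37*(-151) + (36/37)*(-99))) = √(15293 + (-60 + 151/37 - 3564/37)) = √(15293 - 5633/37) = √(560208/37) = 4*√1295481/37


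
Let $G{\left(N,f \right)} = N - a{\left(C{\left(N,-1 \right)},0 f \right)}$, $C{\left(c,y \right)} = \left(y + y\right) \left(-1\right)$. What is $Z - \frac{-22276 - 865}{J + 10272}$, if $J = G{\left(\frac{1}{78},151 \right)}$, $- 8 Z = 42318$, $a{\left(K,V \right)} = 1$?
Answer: $- \frac{16944080109}{3204556} \approx -5287.5$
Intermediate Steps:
$C{\left(c,y \right)} = - 2 y$ ($C{\left(c,y \right)} = 2 y \left(-1\right) = - 2 y$)
$Z = - \frac{21159}{4}$ ($Z = \left(- \frac{1}{8}\right) 42318 = - \frac{21159}{4} \approx -5289.8$)
$G{\left(N,f \right)} = -1 + N$ ($G{\left(N,f \right)} = N - 1 = -1 + N$)
$J = - \frac{77}{78}$ ($J = -1 + \frac{1}{78} = - \frac{77}{78} \approx -0.98718$)
$Z - \frac{-22276 - 865}{J + 10272} = - \frac{21159}{4} - \frac{-22276 - 865}{- \frac{77}{78} + 10272} = - \frac{21159}{4} - - \frac{23141}{\frac{801139}{78}} = - \frac{21159}{4} - \left(-23141\right) \frac{78}{801139} = - \frac{21159}{4} - - \frac{1804998}{801139} = - \frac{21159}{4} + \frac{1804998}{801139} = - \frac{16944080109}{3204556}$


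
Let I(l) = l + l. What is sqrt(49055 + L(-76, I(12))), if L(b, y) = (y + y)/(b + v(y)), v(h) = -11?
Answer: sqrt(41254791)/29 ≈ 221.48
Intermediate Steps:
I(l) = 2*l
L(b, y) = 2*y/(-11 + b) (L(b, y) = (y + y)/(b - 11) = (2*y)/(-11 + b) = 2*y/(-11 + b))
sqrt(49055 + L(-76, I(12))) = sqrt(49055 + 2*(2*12)/(-11 - 76)) = sqrt(49055 + 2*24/(-87)) = sqrt(49055 + 2*24*(-1/87)) = sqrt(49055 - 16/29) = sqrt(1422579/29) = sqrt(41254791)/29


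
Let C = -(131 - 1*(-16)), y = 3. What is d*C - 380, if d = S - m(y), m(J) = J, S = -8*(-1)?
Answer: -1115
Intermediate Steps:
S = 8
C = -147 (C = -(131 + 16) = -1*147 = -147)
d = 5 (d = 8 - 1*3 = 8 - 3 = 5)
d*C - 380 = 5*(-147) - 380 = -735 - 380 = -1115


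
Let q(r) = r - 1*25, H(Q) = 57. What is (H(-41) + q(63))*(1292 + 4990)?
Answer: 596790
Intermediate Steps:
q(r) = -25 + r (q(r) = r - 25 = -25 + r)
(H(-41) + q(63))*(1292 + 4990) = (57 + (-25 + 63))*(1292 + 4990) = (57 + 38)*6282 = 95*6282 = 596790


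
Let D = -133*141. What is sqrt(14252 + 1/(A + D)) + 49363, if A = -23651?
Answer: 49363 + sqrt(6406627496007)/21202 ≈ 49482.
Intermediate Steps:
D = -18753
sqrt(14252 + 1/(A + D)) + 49363 = sqrt(14252 + 1/(-23651 - 18753)) + 49363 = sqrt(14252 + 1/(-42404)) + 49363 = sqrt(14252 - 1/42404) + 49363 = sqrt(604341807/42404) + 49363 = sqrt(6406627496007)/21202 + 49363 = 49363 + sqrt(6406627496007)/21202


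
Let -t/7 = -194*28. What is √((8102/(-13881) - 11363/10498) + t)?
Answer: √807408685624607159394/145722738 ≈ 194.99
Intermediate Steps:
t = 38024 (t = -(-1358)*28 = -7*(-5432) = 38024)
√((8102/(-13881) - 11363/10498) + t) = √((8102/(-13881) - 11363/10498) + 38024) = √((8102*(-1/13881) - 11363*1/10498) + 38024) = √((-8102/13881 - 11363/10498) + 38024) = √(-242784599/145722738 + 38024) = √(5540718605113/145722738) = √807408685624607159394/145722738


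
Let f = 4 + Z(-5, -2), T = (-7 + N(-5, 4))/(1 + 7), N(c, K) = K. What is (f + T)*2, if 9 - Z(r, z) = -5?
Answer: 141/4 ≈ 35.250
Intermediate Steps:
Z(r, z) = 14 (Z(r, z) = 9 - 1*(-5) = 9 + 5 = 14)
T = -3/8 (T = (-7 + 4)/(1 + 7) = -3/8 ≈ -0.37500)
f = 18 (f = 4 + 14 = 18)
(f + T)*2 = (18 - 3/8)*2 = (141/8)*2 = 141/4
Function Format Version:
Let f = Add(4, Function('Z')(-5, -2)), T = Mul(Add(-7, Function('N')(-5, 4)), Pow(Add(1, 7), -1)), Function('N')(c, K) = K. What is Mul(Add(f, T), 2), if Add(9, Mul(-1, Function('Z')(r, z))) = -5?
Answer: Rational(141, 4) ≈ 35.250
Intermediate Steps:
Function('Z')(r, z) = 14 (Function('Z')(r, z) = Add(9, Mul(-1, -5)) = Add(9, 5) = 14)
T = Rational(-3, 8) (T = Mul(Add(-7, 4), Pow(Add(1, 7), -1)) = Mul(-3, Pow(8, -1)) = Mul(-3, Rational(1, 8)) = Rational(-3, 8) ≈ -0.37500)
f = 18 (f = Add(4, 14) = 18)
Mul(Add(f, T), 2) = Mul(Add(18, Rational(-3, 8)), 2) = Mul(Rational(141, 8), 2) = Rational(141, 4)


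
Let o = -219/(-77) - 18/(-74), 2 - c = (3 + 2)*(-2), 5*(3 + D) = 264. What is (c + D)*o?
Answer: 2717964/14245 ≈ 190.80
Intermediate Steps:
D = 249/5 (D = -3 + (1/5)*264 = -3 + 264/5 = 249/5 ≈ 49.800)
c = 12 (c = 2 - (3 + 2)*(-2) = 2 - 5*(-2) = 2 - 1*(-10) = 2 + 10 = 12)
o = 8796/2849 (o = -219*(-1/77) - 18*(-1/74) = 219/77 + 9/37 = 8796/2849 ≈ 3.0874)
(c + D)*o = (12 + 249/5)*(8796/2849) = (309/5)*(8796/2849) = 2717964/14245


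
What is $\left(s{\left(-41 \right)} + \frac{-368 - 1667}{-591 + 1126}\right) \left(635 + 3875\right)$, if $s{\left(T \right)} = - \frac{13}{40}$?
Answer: $- \frac{7969621}{428} \approx -18621.0$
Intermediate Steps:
$s{\left(T \right)} = - \frac{13}{40}$ ($s{\left(T \right)} = \left(-13\right) \frac{1}{40} = - \frac{13}{40}$)
$\left(s{\left(-41 \right)} + \frac{-368 - 1667}{-591 + 1126}\right) \left(635 + 3875\right) = \left(- \frac{13}{40} + \frac{-368 - 1667}{-591 + 1126}\right) \left(635 + 3875\right) = \left(- \frac{13}{40} - \frac{2035}{535}\right) 4510 = \left(- \frac{13}{40} - \frac{407}{107}\right) 4510 = \left(- \frac{17671}{4280}\right) 4510 = - \frac{7969621}{428}$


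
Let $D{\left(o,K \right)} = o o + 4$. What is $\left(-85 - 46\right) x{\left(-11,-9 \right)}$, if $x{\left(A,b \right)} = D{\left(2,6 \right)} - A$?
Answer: $-2489$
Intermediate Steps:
$D{\left(o,K \right)} = 4 + o^{2}$ ($D{\left(o,K \right)} = o^{2} + 4 = 4 + o^{2}$)
$x{\left(A,b \right)} = 8 - A$ ($x{\left(A,b \right)} = \left(4 + 2^{2}\right) - A = \left(4 + 4\right) - A = 8 - A$)
$\left(-85 - 46\right) x{\left(-11,-9 \right)} = \left(-85 - 46\right) \left(8 - -11\right) = - 131 \left(8 + 11\right) = \left(-131\right) 19 = -2489$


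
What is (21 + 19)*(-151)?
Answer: -6040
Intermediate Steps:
(21 + 19)*(-151) = 40*(-151) = -6040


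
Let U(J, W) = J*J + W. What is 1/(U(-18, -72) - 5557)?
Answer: -1/5305 ≈ -0.00018850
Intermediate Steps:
U(J, W) = W + J² (U(J, W) = J² + W = W + J²)
1/(U(-18, -72) - 5557) = 1/((-72 + (-18)²) - 5557) = 1/((-72 + 324) - 5557) = 1/(252 - 5557) = 1/(-5305) = -1/5305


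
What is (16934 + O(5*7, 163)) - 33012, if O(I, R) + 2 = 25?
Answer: -16055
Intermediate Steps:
O(I, R) = 23 (O(I, R) = -2 + 25 = 23)
(16934 + O(5*7, 163)) - 33012 = (16934 + 23) - 33012 = 16957 - 33012 = -16055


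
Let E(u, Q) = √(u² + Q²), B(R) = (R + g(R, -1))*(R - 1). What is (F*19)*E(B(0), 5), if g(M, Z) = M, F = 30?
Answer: 2850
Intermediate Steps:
B(R) = 2*R*(-1 + R) (B(R) = (R + R)*(R - 1) = (2*R)*(-1 + R) = 2*R*(-1 + R))
E(u, Q) = √(Q² + u²)
(F*19)*E(B(0), 5) = (30*19)*√(5² + (2*0*(-1 + 0))²) = 570*√(25 + (2*0*(-1))²) = 570*√(25 + 0²) = 570*√(25 + 0) = 570*√25 = 570*5 = 2850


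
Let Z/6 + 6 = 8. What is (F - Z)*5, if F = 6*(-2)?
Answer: -120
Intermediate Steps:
Z = 12 (Z = -36 + 6*8 = -36 + 48 = 12)
F = -12
(F - Z)*5 = (-12 - 1*12)*5 = (-12 - 12)*5 = -24*5 = -120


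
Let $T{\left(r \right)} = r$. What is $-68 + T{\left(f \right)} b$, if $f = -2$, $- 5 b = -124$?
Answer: $- \frac{588}{5} \approx -117.6$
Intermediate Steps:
$b = \frac{124}{5}$ ($b = \left(- \frac{1}{5}\right) \left(-124\right) = \frac{124}{5} \approx 24.8$)
$-68 + T{\left(f \right)} b = -68 - \frac{248}{5} = - \frac{588}{5}$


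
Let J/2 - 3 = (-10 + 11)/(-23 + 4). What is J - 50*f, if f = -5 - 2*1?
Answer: 6762/19 ≈ 355.89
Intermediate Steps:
f = -7 (f = -5 - 2 = -7)
J = 112/19 (J = 6 + 2*((-10 + 11)/(-23 + 4)) = 6 + 2*(1/(-19)) = 6 + 2*(1*(-1/19)) = 6 + 2*(-1/19) = 6 - 2/19 = 112/19 ≈ 5.8947)
J - 50*f = 112/19 - 50*(-7) = 112/19 + 350 = 6762/19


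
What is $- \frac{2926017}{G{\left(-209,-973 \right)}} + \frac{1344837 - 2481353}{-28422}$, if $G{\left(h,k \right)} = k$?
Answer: $\frac{42134542621}{13827303} \approx 3047.2$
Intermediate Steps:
$- \frac{2926017}{G{\left(-209,-973 \right)}} + \frac{1344837 - 2481353}{-28422} = - \frac{2926017}{-973} + \frac{1344837 - 2481353}{-28422} = \left(-2926017\right) \left(- \frac{1}{973}\right) + \left(1344837 - 2481353\right) \left(- \frac{1}{28422}\right) = \frac{2926017}{973} - - \frac{568258}{14211} = \frac{2926017}{973} + \frac{568258}{14211} = \frac{42134542621}{13827303}$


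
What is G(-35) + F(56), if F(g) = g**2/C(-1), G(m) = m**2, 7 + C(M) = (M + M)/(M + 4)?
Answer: 18767/23 ≈ 815.96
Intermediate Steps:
C(M) = -7 + 2*M/(4 + M) (C(M) = -7 + (M + M)/(M + 4) = -7 + (2*M)/(4 + M) = -7 + 2*M/(4 + M))
F(g) = -3*g**2/23 (F(g) = g**2/(((-28 - 5*(-1))/(4 - 1))) = g**2/(((-28 + 5)/3)) = g**2/(((1/3)*(-23))) = g**2/(-23/3) = -3*g**2/23)
G(-35) + F(56) = (-35)**2 - 3/23*56**2 = 1225 - 3/23*3136 = 1225 - 9408/23 = 18767/23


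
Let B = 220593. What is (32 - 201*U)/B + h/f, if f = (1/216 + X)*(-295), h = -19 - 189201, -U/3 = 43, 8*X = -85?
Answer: -899840262383/14928190089 ≈ -60.278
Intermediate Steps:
X = -85/8 (X = (⅛)*(-85) = -85/8 ≈ -10.625)
U = -129 (U = -3*43 = -129)
h = -189220
f = 338365/108 (f = (1/216 - 85/8)*(-295) = -1147/108*(-295) = 338365/108 ≈ 3133.0)
(32 - 201*U)/B + h/f = (32 - 201*(-129))/220593 - 189220/338365/108 = (32 + 25929)*(1/220593) - 189220*108/338365 = 25961*(1/220593) - 4087152/67673 = 25961/220593 - 4087152/67673 = -899840262383/14928190089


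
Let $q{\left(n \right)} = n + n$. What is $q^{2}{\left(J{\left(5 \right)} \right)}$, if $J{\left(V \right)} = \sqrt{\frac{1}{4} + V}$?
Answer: $21$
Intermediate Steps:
$J{\left(V \right)} = \sqrt{\frac{1}{4} + V}$
$q{\left(n \right)} = 2 n$
$q^{2}{\left(J{\left(5 \right)} \right)} = \left(2 \frac{\sqrt{1 + 4 \cdot 5}}{2}\right)^{2} = \left(2 \frac{\sqrt{1 + 20}}{2}\right)^{2} = \left(2 \frac{\sqrt{21}}{2}\right)^{2} = \left(\sqrt{21}\right)^{2} = 21$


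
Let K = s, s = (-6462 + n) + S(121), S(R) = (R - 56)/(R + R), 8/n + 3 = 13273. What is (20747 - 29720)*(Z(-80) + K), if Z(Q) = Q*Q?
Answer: 889397451981/1605670 ≈ 5.5391e+5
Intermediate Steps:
n = 4/6635 (n = 8/(-3 + 13273) = 8/13270 = 8*(1/13270) = 4/6635 ≈ 0.00060286)
S(R) = (-56 + R)/(2*R) (S(R) = (-56 + R)/((2*R)) = (-56 + R)*(1/(2*R)) = (-56 + R)/(2*R))
Z(Q) = Q²
s = -10375407297/1605670 (s = (-6462 + 4/6635) + (½)*(-56 + 121)/121 = -42875366/6635 + (½)*(1/121)*65 = -42875366/6635 + 65/242 = -10375407297/1605670 ≈ -6461.7)
K = -10375407297/1605670 ≈ -6461.7
(20747 - 29720)*(Z(-80) + K) = (20747 - 29720)*((-80)² - 10375407297/1605670) = -8973*(6400 - 10375407297/1605670) = -8973*(-99119297/1605670) = 889397451981/1605670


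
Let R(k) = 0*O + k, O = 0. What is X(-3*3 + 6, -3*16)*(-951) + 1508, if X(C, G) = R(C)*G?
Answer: -135436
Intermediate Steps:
R(k) = k (R(k) = 0*0 + k = 0 + k = k)
X(C, G) = C*G
X(-3*3 + 6, -3*16)*(-951) + 1508 = ((-3*3 + 6)*(-3*16))*(-951) + 1508 = ((-9 + 6)*(-48))*(-951) + 1508 = -3*(-48)*(-951) + 1508 = 144*(-951) + 1508 = -136944 + 1508 = -135436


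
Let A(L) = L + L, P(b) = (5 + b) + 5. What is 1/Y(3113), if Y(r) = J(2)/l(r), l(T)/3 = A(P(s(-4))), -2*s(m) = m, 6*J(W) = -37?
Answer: -432/37 ≈ -11.676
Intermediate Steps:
J(W) = -37/6 (J(W) = (1/6)*(-37) = -37/6)
s(m) = -m/2
P(b) = 10 + b
A(L) = 2*L
l(T) = 72 (l(T) = 3*(2*(10 - 1/2*(-4))) = 3*(2*(10 + 2)) = 3*(2*12) = 3*24 = 72)
Y(r) = -37/432 (Y(r) = -37/6/72 = -37/6*1/72 = -37/432)
1/Y(3113) = 1/(-37/432) = -432/37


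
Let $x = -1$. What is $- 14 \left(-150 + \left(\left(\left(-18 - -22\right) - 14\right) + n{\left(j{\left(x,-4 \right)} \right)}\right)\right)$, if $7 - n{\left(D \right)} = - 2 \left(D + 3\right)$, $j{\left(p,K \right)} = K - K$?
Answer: $2058$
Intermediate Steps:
$j{\left(p,K \right)} = 0$
$n{\left(D \right)} = 13 + 2 D$ ($n{\left(D \right)} = 7 - - 2 \left(D + 3\right) = 7 - - 2 \left(3 + D\right) = 7 - \left(-6 - 2 D\right) = 7 + \left(6 + 2 D\right) = 13 + 2 D$)
$- 14 \left(-150 + \left(\left(\left(-18 - -22\right) - 14\right) + n{\left(j{\left(x,-4 \right)} \right)}\right)\right) = - 14 \left(-150 + \left(\left(\left(-18 - -22\right) - 14\right) + \left(13 + 2 \cdot 0\right)\right)\right) = - 14 \left(-150 + \left(\left(\left(-18 + 22\right) - 14\right) + \left(13 + 0\right)\right)\right) = - 14 \left(-150 + \left(\left(4 - 14\right) + 13\right)\right) = - 14 \left(-150 + \left(-10 + 13\right)\right) = - 14 \left(-150 + 3\right) = \left(-14\right) \left(-147\right) = 2058$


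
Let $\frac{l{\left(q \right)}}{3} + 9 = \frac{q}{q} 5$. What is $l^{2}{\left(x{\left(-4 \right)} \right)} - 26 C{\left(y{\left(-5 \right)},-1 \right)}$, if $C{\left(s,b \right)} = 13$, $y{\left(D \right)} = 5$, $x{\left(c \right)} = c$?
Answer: $-194$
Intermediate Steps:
$l{\left(q \right)} = -12$ ($l{\left(q \right)} = -27 + 3 \frac{q}{q} 5 = -27 + 3 \cdot 1 \cdot 5 = -27 + 3 \cdot 5 = -27 + 15 = -12$)
$l^{2}{\left(x{\left(-4 \right)} \right)} - 26 C{\left(y{\left(-5 \right)},-1 \right)} = \left(-12\right)^{2} - 338 = 144 - 338 = -194$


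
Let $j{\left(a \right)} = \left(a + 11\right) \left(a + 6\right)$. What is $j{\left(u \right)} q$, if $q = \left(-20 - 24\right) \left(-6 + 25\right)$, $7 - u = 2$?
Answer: $-147136$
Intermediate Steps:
$u = 5$ ($u = 7 - 2 = 5$)
$j{\left(a \right)} = \left(6 + a\right) \left(11 + a\right)$ ($j{\left(a \right)} = \left(11 + a\right) \left(6 + a\right) = \left(6 + a\right) \left(11 + a\right)$)
$q = -836$ ($q = \left(-44\right) 19 = -836$)
$j{\left(u \right)} q = \left(66 + 5^{2} + 17 \cdot 5\right) \left(-836\right) = \left(66 + 25 + 85\right) \left(-836\right) = 176 \left(-836\right) = -147136$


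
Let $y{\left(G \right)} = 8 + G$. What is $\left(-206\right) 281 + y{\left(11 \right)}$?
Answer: $-57867$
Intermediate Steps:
$\left(-206\right) 281 + y{\left(11 \right)} = \left(-206\right) 281 + \left(8 + 11\right) = -57886 + 19 = -57867$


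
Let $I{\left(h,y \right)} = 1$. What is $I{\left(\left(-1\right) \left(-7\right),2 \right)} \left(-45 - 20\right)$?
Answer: $-65$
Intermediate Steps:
$I{\left(\left(-1\right) \left(-7\right),2 \right)} \left(-45 - 20\right) = 1 \left(-45 - 20\right) = 1 \left(-65\right) = -65$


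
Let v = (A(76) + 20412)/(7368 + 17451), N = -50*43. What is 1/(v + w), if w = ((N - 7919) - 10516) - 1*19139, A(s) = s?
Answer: -24819/985889468 ≈ -2.5174e-5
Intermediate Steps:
N = -2150
v = 20488/24819 (v = (76 + 20412)/(7368 + 17451) = 20488/24819 ≈ 0.82550)
w = -39724 (w = ((-2150 - 7919) - 10516) - 1*19139 = (-10069 - 10516) - 19139 = -20585 - 19139 = -39724)
1/(v + w) = 1/(20488/24819 - 39724) = 1/(-985889468/24819) = -24819/985889468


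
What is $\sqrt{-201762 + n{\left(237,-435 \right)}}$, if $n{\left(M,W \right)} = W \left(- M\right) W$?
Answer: $3 i \sqrt{5005343} \approx 6711.8 i$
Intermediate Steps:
$n{\left(M,W \right)} = - M W^{2}$ ($n{\left(M,W \right)} = - M W W = - M W^{2}$)
$\sqrt{-201762 + n{\left(237,-435 \right)}} = \sqrt{-201762 - 237 \left(-435\right)^{2}} = \sqrt{-201762 - 237 \cdot 189225} = \sqrt{-201762 - 44846325} = \sqrt{-45048087} = 3 i \sqrt{5005343}$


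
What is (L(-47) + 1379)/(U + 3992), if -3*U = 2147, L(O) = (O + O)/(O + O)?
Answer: 4140/9829 ≈ 0.42120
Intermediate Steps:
L(O) = 1 (L(O) = (2*O)/((2*O)) = (2*O)*(1/(2*O)) = 1)
U = -2147/3 (U = -1/3*2147 = -2147/3 ≈ -715.67)
(L(-47) + 1379)/(U + 3992) = (1 + 1379)/(-2147/3 + 3992) = 1380/(9829/3) = 1380*(3/9829) = 4140/9829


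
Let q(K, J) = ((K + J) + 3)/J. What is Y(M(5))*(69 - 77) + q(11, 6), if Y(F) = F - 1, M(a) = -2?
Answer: 82/3 ≈ 27.333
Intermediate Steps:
Y(F) = -1 + F
q(K, J) = (3 + J + K)/J (q(K, J) = ((J + K) + 3)/J = (3 + J + K)/J)
Y(M(5))*(69 - 77) + q(11, 6) = (-1 - 2)*(69 - 77) + (3 + 6 + 11)/6 = -3*(-8) + (⅙)*20 = 24 + 10/3 = 82/3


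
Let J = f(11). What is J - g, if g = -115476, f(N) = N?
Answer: 115487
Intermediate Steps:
J = 11
J - g = 11 - 1*(-115476) = 11 + 115476 = 115487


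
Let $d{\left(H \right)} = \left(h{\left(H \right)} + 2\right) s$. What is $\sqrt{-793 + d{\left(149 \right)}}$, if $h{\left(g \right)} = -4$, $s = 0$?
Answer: $i \sqrt{793} \approx 28.16 i$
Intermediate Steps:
$d{\left(H \right)} = 0$ ($d{\left(H \right)} = \left(-4 + 2\right) 0 = \left(-2\right) 0 = 0$)
$\sqrt{-793 + d{\left(149 \right)}} = \sqrt{-793 + 0} = \sqrt{-793} = i \sqrt{793}$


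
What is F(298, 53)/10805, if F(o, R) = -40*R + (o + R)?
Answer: -1769/10805 ≈ -0.16372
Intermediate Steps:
F(o, R) = o - 39*R (F(o, R) = -40*R + (R + o) = o - 39*R)
F(298, 53)/10805 = (298 - 39*53)/10805 = (298 - 2067)*(1/10805) = -1769*1/10805 = -1769/10805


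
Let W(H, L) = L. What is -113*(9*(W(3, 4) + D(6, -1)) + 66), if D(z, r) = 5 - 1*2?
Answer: -14577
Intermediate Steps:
D(z, r) = 3 (D(z, r) = 5 - 2 = 3)
-113*(9*(W(3, 4) + D(6, -1)) + 66) = -113*(9*(4 + 3) + 66) = -113*(9*7 + 66) = -113*(63 + 66) = -113*129 = -14577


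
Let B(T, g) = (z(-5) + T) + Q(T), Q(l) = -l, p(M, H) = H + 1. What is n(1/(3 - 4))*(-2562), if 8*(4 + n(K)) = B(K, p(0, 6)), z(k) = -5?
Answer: 47397/4 ≈ 11849.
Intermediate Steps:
p(M, H) = 1 + H
B(T, g) = -5 (B(T, g) = (-5 + T) - T = -5)
n(K) = -37/8 (n(K) = -4 + (1/8)*(-5) = -4 - 5/8 = -37/8)
n(1/(3 - 4))*(-2562) = -37/8*(-2562) = 47397/4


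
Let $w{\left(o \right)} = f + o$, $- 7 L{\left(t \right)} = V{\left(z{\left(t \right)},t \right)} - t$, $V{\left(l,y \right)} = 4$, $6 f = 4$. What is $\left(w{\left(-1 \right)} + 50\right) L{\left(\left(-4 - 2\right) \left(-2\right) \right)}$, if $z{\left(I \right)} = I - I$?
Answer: $\frac{1192}{21} \approx 56.762$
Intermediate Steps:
$z{\left(I \right)} = 0$
$f = \frac{2}{3}$ ($f = \frac{1}{6} \cdot 4 = \frac{2}{3} \approx 0.66667$)
$L{\left(t \right)} = - \frac{4}{7} + \frac{t}{7}$ ($L{\left(t \right)} = - \frac{4 - t}{7} = - \frac{4}{7} + \frac{t}{7}$)
$w{\left(o \right)} = \frac{2}{3} + o$
$\left(w{\left(-1 \right)} + 50\right) L{\left(\left(-4 - 2\right) \left(-2\right) \right)} = \left(\left(\frac{2}{3} - 1\right) + 50\right) \left(- \frac{4}{7} + \frac{\left(-4 - 2\right) \left(-2\right)}{7}\right) = \left(- \frac{1}{3} + 50\right) \left(- \frac{4}{7} + \frac{\left(-6\right) \left(-2\right)}{7}\right) = \frac{149 \left(- \frac{4}{7} + \frac{1}{7} \cdot 12\right)}{3} = \frac{149 \left(- \frac{4}{7} + \frac{12}{7}\right)}{3} = \frac{149}{3} \cdot \frac{8}{7} = \frac{1192}{21}$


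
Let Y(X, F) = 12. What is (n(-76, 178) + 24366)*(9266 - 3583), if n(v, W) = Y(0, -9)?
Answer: 138540174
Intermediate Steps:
n(v, W) = 12
(n(-76, 178) + 24366)*(9266 - 3583) = (12 + 24366)*(9266 - 3583) = 24378*5683 = 138540174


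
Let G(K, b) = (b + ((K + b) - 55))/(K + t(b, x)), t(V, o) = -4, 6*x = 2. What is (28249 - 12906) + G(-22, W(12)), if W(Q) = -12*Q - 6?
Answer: 30715/2 ≈ 15358.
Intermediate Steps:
x = ⅓ (x = (⅙)*2 = ⅓ ≈ 0.33333)
W(Q) = -6 - 12*Q
G(K, b) = (-55 + K + 2*b)/(-4 + K) (G(K, b) = (b + ((K + b) - 55))/(K - 4) = (b + (-55 + K + b))/(-4 + K) = (-55 + K + 2*b)/(-4 + K))
(28249 - 12906) + G(-22, W(12)) = (28249 - 12906) + (-55 - 22 + 2*(-6 - 12*12))/(-4 - 22) = 15343 + (-55 - 22 + 2*(-6 - 144))/(-26) = 15343 - (-55 - 22 + 2*(-150))/26 = 15343 - (-55 - 22 - 300)/26 = 15343 - 1/26*(-377) = 15343 + 29/2 = 30715/2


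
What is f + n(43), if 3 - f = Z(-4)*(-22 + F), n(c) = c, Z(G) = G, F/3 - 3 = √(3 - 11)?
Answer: -6 + 24*I*√2 ≈ -6.0 + 33.941*I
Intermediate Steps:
F = 9 + 6*I*√2 (F = 9 + 3*√(3 - 11) = 9 + 3*√(-8) = 9 + 3*(2*I*√2) = 9 + 6*I*√2 ≈ 9.0 + 8.4853*I)
f = -49 + 24*I*√2 (f = 3 - (-4)*(-22 + (9 + 6*I*√2)) = 3 - (-4)*(-13 + 6*I*√2) = 3 - (52 - 24*I*√2) = 3 + (-52 + 24*I*√2) = -49 + 24*I*√2 ≈ -49.0 + 33.941*I)
f + n(43) = (-49 + 24*I*√2) + 43 = -6 + 24*I*√2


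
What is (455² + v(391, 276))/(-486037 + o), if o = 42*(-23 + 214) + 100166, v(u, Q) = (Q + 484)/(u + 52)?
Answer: -91712835/167387107 ≈ -0.54791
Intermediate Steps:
v(u, Q) = (484 + Q)/(52 + u)
o = 108188 (o = 42*191 + 100166 = 8022 + 100166 = 108188)
(455² + v(391, 276))/(-486037 + o) = (455² + (484 + 276)/(52 + 391))/(-486037 + 108188) = (207025 + 760/443)/(-377849) = (207025 + (1/443)*760)*(-1/377849) = (207025 + 760/443)*(-1/377849) = (91712835/443)*(-1/377849) = -91712835/167387107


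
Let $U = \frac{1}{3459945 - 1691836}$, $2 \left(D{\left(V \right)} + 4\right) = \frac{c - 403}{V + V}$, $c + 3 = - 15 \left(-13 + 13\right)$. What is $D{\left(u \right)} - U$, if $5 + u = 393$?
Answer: $- \frac{5847137239}{1372052584} \approx -4.2616$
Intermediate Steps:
$c = -3$ ($c = -3 - 15 \left(-13 + 13\right) = -3 - 0 = -3 + 0 = -3$)
$u = 388$ ($u = -5 + 393 = 388$)
$D{\left(V \right)} = -4 - \frac{203}{2 V}$ ($D{\left(V \right)} = -4 + \frac{\left(-3 - 403\right) \frac{1}{V + V}}{2} = -4 + \frac{\left(-406\right) \frac{1}{2 V}}{2} = -4 + \frac{\left(-203\right) \frac{1}{V}}{2} = -4 - \frac{203}{2 V}$)
$U = \frac{1}{1768109} \approx 5.6558 \cdot 10^{-7}$
$D{\left(u \right)} - U = \left(-4 - \frac{203}{2 \cdot 388}\right) - \frac{1}{1768109} = \left(-4 - \frac{203}{776}\right) - \frac{1}{1768109} = - \frac{3307}{776} - \frac{1}{1768109} = - \frac{5847137239}{1372052584}$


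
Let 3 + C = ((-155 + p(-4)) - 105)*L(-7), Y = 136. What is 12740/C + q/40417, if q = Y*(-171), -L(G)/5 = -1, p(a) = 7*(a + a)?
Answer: -551726828/63980111 ≈ -8.6234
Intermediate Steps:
p(a) = 14*a (p(a) = 7*(2*a) = 14*a)
L(G) = 5 (L(G) = -5*(-1) = 5)
q = -23256 (q = 136*(-171) = -23256)
C = -1583 (C = -3 + ((-155 + 14*(-4)) - 105)*5 = -3 + ((-155 - 56) - 105)*5 = -3 + (-211 - 105)*5 = -3 - 316*5 = -3 - 1580 = -1583)
12740/C + q/40417 = 12740/(-1583) - 23256/40417 = 12740*(-1/1583) - 23256*1/40417 = -12740/1583 - 23256/40417 = -551726828/63980111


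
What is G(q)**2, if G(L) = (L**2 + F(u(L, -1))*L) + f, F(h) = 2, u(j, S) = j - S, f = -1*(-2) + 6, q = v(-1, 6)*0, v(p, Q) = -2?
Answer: 64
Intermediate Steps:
q = 0 (q = -2*0 = 0)
f = 8 (f = 2 + 6 = 8)
G(L) = 8 + L**2 + 2*L (G(L) = (L**2 + 2*L) + 8 = 8 + L**2 + 2*L)
G(q)**2 = (8 + 0**2 + 2*0)**2 = (8 + 0 + 0)**2 = 8**2 = 64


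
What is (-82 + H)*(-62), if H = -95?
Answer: 10974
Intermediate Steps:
(-82 + H)*(-62) = (-82 - 95)*(-62) = -177*(-62) = 10974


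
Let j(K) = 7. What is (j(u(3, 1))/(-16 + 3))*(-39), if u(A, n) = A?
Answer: 21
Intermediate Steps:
(j(u(3, 1))/(-16 + 3))*(-39) = (7/(-16 + 3))*(-39) = (7/(-13))*(-39) = -1/13*7*(-39) = -7/13*(-39) = 21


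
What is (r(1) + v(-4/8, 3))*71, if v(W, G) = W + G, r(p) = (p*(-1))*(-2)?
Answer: 639/2 ≈ 319.50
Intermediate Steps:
r(p) = 2*p (r(p) = -p*(-2) = 2*p)
v(W, G) = G + W
(r(1) + v(-4/8, 3))*71 = (2*1 + (3 - 4/8))*71 = (2 + (3 - 4*1/8))*71 = (2 + (3 - 1/2))*71 = (2 + 5/2)*71 = (9/2)*71 = 639/2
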